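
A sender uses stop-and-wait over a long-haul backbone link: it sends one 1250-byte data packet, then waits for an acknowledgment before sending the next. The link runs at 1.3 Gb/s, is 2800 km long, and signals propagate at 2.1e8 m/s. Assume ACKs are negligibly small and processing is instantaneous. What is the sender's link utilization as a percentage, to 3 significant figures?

t_tx = L/R = 10000/1300000000 = 7.69231e-06 s.
t_prop = 2800000/210000000 = 0.0133333 s; RTT = 0.0266667 s.
Cycle = t_tx + RTT = 0.0266744 s.
Utilization = t_tx / cycle = 7.69231e-06/0.0266744 = 0.0288 %.

0.0288 %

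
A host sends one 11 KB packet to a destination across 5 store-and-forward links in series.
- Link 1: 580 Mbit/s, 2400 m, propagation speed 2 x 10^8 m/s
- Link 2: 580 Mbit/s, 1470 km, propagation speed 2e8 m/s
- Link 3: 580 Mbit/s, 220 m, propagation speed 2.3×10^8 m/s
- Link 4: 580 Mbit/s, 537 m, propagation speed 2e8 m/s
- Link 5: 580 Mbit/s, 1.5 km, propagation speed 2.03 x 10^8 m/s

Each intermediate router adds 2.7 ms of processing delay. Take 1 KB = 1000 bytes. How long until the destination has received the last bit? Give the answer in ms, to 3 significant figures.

18.9 ms

L = 88000 bits.
Transmission delay per hop = L/R = 88000/580000000 = 0.151724 ms; 5 hops → 0.758621 ms.
Propagation delays (d/s per hop): 0.012, 7.35, 0.000956522, 0.002685, 0.00738916 ms; sum = 7.37303 ms.
Processing at 4 router(s): 4 × 2.7 ms = 10.8 ms.
End-to-end = 18.9 ms.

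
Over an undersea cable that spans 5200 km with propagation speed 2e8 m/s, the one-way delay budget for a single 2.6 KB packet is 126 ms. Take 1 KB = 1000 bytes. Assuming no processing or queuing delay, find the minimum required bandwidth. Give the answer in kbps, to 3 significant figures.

208 kbps

L = 20800 bits.
Propagation delay = 5200000 / 200000000 = 26 ms.
Transmission budget = 126 − 26 = 100 ms.
R ≥ L / t_tx = 20800 bits / 0.1 s = 208 kbps.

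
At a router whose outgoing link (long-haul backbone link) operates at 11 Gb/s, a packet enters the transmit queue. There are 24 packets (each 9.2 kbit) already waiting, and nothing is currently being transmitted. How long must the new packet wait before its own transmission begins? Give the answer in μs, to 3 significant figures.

20.1 μs

Each queued packet: L/R = 9200/11000000000 = 0.836364 μs.
24 queued → 20.0727 μs.
Queuing delay = 20.1 μs.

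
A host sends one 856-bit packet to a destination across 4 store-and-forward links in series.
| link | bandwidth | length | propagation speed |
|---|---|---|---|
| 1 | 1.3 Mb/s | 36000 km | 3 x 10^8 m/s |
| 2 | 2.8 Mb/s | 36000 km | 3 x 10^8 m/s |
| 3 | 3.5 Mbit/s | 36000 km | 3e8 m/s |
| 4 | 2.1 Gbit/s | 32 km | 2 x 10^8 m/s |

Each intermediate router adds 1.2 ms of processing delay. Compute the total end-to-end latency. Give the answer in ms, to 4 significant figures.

Transmission delays (L/R per hop): 0.658462, 0.305714, 0.244571, 0.000407619 ms; sum = 1.20915 ms.
Propagation delays (d/s per hop): 120, 120, 120, 0.16 ms; sum = 360.16 ms.
Processing at 3 router(s): 3 × 1.2 ms = 3.6 ms.
End-to-end = 365.0 ms.

365.0 ms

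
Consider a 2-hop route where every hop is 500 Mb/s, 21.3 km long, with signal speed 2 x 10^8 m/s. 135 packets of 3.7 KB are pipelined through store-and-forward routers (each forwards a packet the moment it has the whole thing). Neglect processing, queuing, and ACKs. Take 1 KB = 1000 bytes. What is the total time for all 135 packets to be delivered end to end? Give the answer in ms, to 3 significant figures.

8.26 ms

Per-hop transmission t_tx = L/R = 29600/500000000 = 0.0592 ms.
Per-hop propagation t_prop = 21300/200000000 = 0.1065 ms.
Pipeline fill: first packet needs 2·t_tx to clear all hops; remaining 134 packets each add one t_tx.
Total = (2+135-1)·t_tx + 2·t_prop = 136·0.0592 + 2·0.1065 = 8.26 ms.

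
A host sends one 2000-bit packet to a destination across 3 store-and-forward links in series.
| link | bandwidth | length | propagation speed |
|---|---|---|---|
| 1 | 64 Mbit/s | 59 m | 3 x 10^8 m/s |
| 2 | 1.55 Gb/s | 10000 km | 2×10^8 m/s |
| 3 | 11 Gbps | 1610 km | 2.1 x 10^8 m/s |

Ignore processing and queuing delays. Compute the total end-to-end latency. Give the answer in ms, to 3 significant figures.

Transmission delays (L/R per hop): 0.03125, 0.00129032, 0.000181818 ms; sum = 0.0327221 ms.
Propagation delays (d/s per hop): 0.000196667, 50, 7.66667 ms; sum = 57.6669 ms.
End-to-end = 57.7 ms.

57.7 ms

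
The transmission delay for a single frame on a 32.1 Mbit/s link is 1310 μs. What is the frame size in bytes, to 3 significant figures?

5260 bytes

L = R × t_tx = 32100000 b/s × 0.00131 s = 42051 bits.
In bytes: 42051 / 8 = 5260 bytes.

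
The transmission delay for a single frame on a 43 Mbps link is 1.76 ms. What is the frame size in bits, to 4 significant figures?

75680 bits

L = R × t_tx = 43000000 b/s × 0.00176 s = 75680 bits.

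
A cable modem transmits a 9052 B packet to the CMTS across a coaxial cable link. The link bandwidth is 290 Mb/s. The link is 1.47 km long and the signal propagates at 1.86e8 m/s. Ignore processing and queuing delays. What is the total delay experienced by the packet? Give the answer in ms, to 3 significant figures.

0.258 ms

L = 9052 × 8 = 72416 bits.
Transmission delay = L/R = 72416 / 290000000 = 0.24971 ms.
Propagation delay = d/s = 1470 m / 186000000 m/s = 0.00790323 ms.
Total = 0.258 ms.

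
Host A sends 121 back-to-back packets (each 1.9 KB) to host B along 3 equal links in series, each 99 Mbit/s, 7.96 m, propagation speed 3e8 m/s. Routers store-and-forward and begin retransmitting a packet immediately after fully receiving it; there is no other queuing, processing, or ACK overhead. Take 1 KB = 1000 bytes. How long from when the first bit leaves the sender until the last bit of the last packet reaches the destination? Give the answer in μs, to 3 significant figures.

18900 μs

Per-hop transmission t_tx = L/R = 15200/99000000 = 153.535 μs.
Per-hop propagation t_prop = 7.96/300000000 = 0.0265333 μs.
Pipeline fill: first packet needs 3·t_tx to clear all hops; remaining 120 packets each add one t_tx.
Total = (3+121-1)·t_tx + 3·t_prop = 123·153.535 + 3·0.0265333 = 18900 μs.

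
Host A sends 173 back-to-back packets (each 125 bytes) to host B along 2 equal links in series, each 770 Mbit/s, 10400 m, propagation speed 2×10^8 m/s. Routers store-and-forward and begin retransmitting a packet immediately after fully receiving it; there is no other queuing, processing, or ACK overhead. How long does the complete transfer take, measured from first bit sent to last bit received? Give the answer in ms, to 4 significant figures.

0.3300 ms

Per-hop transmission t_tx = L/R = 1000/770000000 = 0.0012987 ms.
Per-hop propagation t_prop = 10400/200000000 = 0.052 ms.
Pipeline fill: first packet needs 2·t_tx to clear all hops; remaining 172 packets each add one t_tx.
Total = (2+173-1)·t_tx + 2·t_prop = 174·0.0012987 + 2·0.052 = 0.3300 ms.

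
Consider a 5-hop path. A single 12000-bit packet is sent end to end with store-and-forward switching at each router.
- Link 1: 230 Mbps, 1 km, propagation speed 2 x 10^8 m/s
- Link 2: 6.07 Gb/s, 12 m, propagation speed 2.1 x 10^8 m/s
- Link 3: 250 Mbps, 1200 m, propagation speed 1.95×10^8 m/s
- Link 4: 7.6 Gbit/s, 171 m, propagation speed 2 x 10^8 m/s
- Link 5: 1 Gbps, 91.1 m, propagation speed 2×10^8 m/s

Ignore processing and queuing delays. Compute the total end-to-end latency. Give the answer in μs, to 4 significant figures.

128.3 μs

Transmission delays (L/R per hop): 52.1739, 1.97694, 48, 1.57895, 12 μs; sum = 115.73 μs.
Propagation delays (d/s per hop): 5, 0.0571429, 6.15385, 0.855, 0.4555 μs; sum = 12.5215 μs.
End-to-end = 128.3 μs.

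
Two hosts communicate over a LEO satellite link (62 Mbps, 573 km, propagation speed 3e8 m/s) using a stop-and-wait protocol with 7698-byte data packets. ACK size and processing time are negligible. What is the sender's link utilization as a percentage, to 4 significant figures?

20.64 %

t_tx = L/R = 61584/62000000 = 0.00099329 s.
t_prop = 573000/300000000 = 0.00191 s; RTT = 0.00382 s.
Cycle = t_tx + RTT = 0.00481329 s.
Utilization = t_tx / cycle = 0.00099329/0.00481329 = 20.64 %.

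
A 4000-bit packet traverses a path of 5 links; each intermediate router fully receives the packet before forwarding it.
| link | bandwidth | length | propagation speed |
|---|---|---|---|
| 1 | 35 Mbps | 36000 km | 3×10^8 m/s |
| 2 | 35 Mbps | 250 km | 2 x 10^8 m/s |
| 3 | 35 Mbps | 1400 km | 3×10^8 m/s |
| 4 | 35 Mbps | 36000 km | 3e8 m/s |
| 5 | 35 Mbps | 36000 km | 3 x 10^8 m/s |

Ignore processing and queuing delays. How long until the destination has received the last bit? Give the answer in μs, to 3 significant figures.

Transmission delay per hop = L/R = 4000/35000000 = 114.286 μs; 5 hops → 571.429 μs.
Propagation delays (d/s per hop): 120000, 1250, 4666.67, 120000, 120000 μs; sum = 365917 μs.
End-to-end = 366000 μs.

366000 μs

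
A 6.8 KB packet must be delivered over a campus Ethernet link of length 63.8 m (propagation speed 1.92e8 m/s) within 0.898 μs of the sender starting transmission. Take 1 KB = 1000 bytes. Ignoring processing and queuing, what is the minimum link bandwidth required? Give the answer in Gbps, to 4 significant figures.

96.16 Gbps

L = 54400 bits.
Propagation delay = 63.8 / 192000000 = 0.332292 μs.
Transmission budget = 0.898 − 0.332292 = 0.565708 μs.
R ≥ L / t_tx = 54400 bits / 5.65708e-07 s = 96.16 Gbps.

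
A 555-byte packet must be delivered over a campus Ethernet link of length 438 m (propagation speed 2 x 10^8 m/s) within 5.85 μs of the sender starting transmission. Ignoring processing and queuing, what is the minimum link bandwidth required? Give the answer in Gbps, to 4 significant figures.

1.213 Gbps

L = 4440 bits.
Propagation delay = 438 / 200000000 = 2.19 μs.
Transmission budget = 5.85 − 2.19 = 3.66 μs.
R ≥ L / t_tx = 4440 bits / 3.66e-06 s = 1.213 Gbps.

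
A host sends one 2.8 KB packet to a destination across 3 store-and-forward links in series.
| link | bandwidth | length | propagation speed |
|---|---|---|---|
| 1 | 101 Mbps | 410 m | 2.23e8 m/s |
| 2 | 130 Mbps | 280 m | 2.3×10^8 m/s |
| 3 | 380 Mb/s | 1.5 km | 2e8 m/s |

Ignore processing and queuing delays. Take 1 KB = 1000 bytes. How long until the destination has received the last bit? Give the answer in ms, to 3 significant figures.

L = 22400 bits.
Transmission delays (L/R per hop): 0.221782, 0.172308, 0.0589474 ms; sum = 0.453037 ms.
Propagation delays (d/s per hop): 0.00183857, 0.00121739, 0.0075 ms; sum = 0.010556 ms.
End-to-end = 0.464 ms.

0.464 ms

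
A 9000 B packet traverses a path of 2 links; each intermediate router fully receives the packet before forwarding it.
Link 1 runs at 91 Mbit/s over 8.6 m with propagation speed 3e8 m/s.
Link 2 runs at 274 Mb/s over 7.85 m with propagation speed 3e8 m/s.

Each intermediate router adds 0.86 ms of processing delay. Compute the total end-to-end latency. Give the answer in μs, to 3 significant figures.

1910 μs

L = 9000 × 8 = 72000 bits.
Transmission delays (L/R per hop): 791.209, 262.774 μs; sum = 1053.98 μs.
Propagation delays (d/s per hop): 0.0286667, 0.0261667 μs; sum = 0.0548333 μs.
Processing at 1 router(s): 1 × 0.86 ms = 860 μs.
End-to-end = 1910 μs.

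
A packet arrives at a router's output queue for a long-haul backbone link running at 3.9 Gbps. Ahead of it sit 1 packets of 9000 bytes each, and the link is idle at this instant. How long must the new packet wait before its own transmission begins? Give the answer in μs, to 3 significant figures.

Each queued packet: L/R = 72000/3900000000 = 18.4615 μs.
1 queued → 18.4615 μs.
Queuing delay = 18.5 μs.

18.5 μs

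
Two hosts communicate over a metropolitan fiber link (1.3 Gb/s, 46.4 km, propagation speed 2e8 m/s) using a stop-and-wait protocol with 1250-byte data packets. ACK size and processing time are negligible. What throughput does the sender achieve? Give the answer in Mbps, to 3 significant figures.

21.2 Mbps

t_tx = L/R = 10000/1300000000 = 7.69231e-06 s.
t_prop = 46400/200000000 = 0.000232 s; RTT = 0.000464 s.
Cycle = t_tx + RTT = 0.000471692 s.
Throughput = L / cycle = 10000 / 0.000471692 = 21.2 Mbps.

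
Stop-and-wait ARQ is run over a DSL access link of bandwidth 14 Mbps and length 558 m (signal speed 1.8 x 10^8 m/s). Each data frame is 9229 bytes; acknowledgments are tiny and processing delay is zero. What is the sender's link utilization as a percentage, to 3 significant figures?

t_tx = L/R = 73832/14000000 = 0.00527371 s.
t_prop = 558/180000000 = 3.1e-06 s; RTT = 6.2e-06 s.
Cycle = t_tx + RTT = 0.00527991 s.
Utilization = t_tx / cycle = 0.00527371/0.00527991 = 99.9 %.

99.9 %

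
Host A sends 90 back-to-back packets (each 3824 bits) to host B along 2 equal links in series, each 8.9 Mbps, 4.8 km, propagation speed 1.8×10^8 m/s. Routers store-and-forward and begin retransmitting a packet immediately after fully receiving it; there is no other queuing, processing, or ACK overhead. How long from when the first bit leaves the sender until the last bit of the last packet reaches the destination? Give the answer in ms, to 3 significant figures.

39.2 ms

Per-hop transmission t_tx = L/R = 3824/8900000 = 0.429663 ms.
Per-hop propagation t_prop = 4800/180000000 = 0.0266667 ms.
Pipeline fill: first packet needs 2·t_tx to clear all hops; remaining 89 packets each add one t_tx.
Total = (2+90-1)·t_tx + 2·t_prop = 91·0.429663 + 2·0.0266667 = 39.2 ms.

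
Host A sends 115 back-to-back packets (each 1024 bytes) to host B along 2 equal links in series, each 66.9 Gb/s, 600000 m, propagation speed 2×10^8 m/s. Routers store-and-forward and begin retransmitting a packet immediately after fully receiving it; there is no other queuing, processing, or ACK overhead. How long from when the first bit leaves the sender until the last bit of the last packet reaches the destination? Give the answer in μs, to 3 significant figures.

Per-hop transmission t_tx = L/R = 8192/6.69e+10 = 0.122451 μs.
Per-hop propagation t_prop = 600000/200000000 = 3000 μs.
Pipeline fill: first packet needs 2·t_tx to clear all hops; remaining 114 packets each add one t_tx.
Total = (2+115-1)·t_tx + 2·t_prop = 116·0.122451 + 2·3000 = 6010 μs.

6010 μs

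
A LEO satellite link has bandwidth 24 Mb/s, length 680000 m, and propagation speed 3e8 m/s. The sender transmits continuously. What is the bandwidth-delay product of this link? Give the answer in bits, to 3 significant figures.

54400 bits

Propagation delay = 680000 / 300000000 = 0.00226667 s.
BDP = R × t_prop = 24000000 × 0.00226667 = 54400 bits.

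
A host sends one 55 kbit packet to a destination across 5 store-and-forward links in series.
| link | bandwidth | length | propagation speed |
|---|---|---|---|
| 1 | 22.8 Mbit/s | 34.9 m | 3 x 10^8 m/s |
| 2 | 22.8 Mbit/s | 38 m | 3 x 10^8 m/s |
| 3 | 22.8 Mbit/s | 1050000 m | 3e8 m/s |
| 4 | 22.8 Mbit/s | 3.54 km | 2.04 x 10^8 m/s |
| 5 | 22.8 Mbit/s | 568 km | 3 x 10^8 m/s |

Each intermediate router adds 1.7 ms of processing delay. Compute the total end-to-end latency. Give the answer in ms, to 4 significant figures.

L = 55000 bits.
Transmission delay per hop = L/R = 55000/22800000 = 2.41228 ms; 5 hops → 12.0614 ms.
Propagation delays (d/s per hop): 0.000116333, 0.000126667, 3.5, 0.0173529, 1.89333 ms; sum = 5.41093 ms.
Processing at 4 router(s): 4 × 1.7 ms = 6.8 ms.
End-to-end = 24.27 ms.

24.27 ms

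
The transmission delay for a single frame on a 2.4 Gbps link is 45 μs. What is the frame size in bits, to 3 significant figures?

L = R × t_tx = 2400000000 b/s × 4.5e-05 s = 108000 bits.

108000 bits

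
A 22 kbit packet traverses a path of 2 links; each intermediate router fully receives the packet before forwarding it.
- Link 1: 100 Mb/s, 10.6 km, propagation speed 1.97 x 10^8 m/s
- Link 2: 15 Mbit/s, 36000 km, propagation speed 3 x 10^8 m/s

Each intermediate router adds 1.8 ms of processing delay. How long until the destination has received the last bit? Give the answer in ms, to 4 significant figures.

123.5 ms

L = 22000 bits.
Transmission delays (L/R per hop): 0.22, 1.46667 ms; sum = 1.68667 ms.
Propagation delays (d/s per hop): 0.0538071, 120 ms; sum = 120.054 ms.
Processing at 1 router(s): 1 × 1.8 ms = 1.8 ms.
End-to-end = 123.5 ms.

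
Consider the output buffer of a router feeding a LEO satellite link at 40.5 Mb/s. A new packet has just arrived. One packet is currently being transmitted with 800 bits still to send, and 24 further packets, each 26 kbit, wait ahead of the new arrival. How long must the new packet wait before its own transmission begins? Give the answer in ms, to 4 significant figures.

15.43 ms

Each queued packet: L/R = 26000/40500000 = 0.641975 ms.
24 queued → 15.4074 ms.
Plus remaining 800 bits of current packet: 0.0197531 ms.
Queuing delay = 15.43 ms.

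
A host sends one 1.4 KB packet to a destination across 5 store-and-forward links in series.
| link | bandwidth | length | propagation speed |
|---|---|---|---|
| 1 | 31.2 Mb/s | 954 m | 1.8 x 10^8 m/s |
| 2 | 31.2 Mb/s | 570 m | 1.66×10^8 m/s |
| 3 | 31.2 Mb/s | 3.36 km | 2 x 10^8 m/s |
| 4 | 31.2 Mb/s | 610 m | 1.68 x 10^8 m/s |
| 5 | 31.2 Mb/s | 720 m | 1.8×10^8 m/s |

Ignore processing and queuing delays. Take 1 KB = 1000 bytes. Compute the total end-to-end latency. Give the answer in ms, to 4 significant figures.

L = 11200 bits.
Transmission delay per hop = L/R = 11200/31200000 = 0.358974 ms; 5 hops → 1.79487 ms.
Propagation delays (d/s per hop): 0.0053, 0.00343373, 0.0168, 0.00363095, 0.004 ms; sum = 0.0331647 ms.
End-to-end = 1.828 ms.

1.828 ms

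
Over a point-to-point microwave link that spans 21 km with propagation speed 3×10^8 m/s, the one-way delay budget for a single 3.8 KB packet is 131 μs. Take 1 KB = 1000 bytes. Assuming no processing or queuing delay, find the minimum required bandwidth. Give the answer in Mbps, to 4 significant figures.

L = 30400 bits.
Propagation delay = 21000 / 300000000 = 70 μs.
Transmission budget = 131 − 70 = 61 μs.
R ≥ L / t_tx = 30400 bits / 6.1e-05 s = 498.4 Mbps.

498.4 Mbps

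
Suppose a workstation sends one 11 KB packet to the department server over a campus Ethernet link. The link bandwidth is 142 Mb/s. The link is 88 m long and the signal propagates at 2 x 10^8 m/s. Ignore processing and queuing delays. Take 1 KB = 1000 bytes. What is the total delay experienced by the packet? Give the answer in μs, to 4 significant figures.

620.2 μs

L = 88000 bits.
Transmission delay = L/R = 88000 / 142000000 = 619.718 μs.
Propagation delay = d/s = 88 m / 200000000 m/s = 0.44 μs.
Total = 620.2 μs.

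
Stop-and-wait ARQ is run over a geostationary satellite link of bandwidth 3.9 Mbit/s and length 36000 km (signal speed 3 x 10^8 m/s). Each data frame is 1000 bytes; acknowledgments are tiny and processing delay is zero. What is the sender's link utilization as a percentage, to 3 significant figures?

0.847 %

t_tx = L/R = 8000/3900000 = 0.00205128 s.
t_prop = 36000000/300000000 = 0.12 s; RTT = 0.24 s.
Cycle = t_tx + RTT = 0.242051 s.
Utilization = t_tx / cycle = 0.00205128/0.242051 = 0.847 %.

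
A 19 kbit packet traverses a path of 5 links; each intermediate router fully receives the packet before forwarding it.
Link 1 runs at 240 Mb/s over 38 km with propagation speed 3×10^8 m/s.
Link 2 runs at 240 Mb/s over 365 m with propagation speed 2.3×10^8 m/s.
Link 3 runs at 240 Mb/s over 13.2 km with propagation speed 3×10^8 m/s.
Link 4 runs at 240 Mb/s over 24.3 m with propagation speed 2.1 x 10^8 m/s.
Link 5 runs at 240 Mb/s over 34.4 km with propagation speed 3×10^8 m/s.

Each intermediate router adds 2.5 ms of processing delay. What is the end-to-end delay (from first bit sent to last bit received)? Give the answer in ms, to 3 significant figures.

L = 19000 bits.
Transmission delay per hop = L/R = 19000/240000000 = 0.0791667 ms; 5 hops → 0.395833 ms.
Propagation delays (d/s per hop): 0.126667, 0.00158696, 0.044, 0.000115714, 0.114667 ms; sum = 0.287036 ms.
Processing at 4 router(s): 4 × 2.5 ms = 10 ms.
End-to-end = 10.7 ms.

10.7 ms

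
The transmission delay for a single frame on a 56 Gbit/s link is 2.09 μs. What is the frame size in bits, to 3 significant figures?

L = R × t_tx = 56000000000 b/s × 2.09e-06 s = 117040 bits.

117000 bits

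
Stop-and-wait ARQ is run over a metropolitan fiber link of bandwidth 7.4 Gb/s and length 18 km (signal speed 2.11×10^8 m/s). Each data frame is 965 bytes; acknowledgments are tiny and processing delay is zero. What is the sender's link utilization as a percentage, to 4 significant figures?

t_tx = L/R = 7720/7400000000 = 1.04324e-06 s.
t_prop = 18000/211000000 = 8.53081e-05 s; RTT = 0.000170616 s.
Cycle = t_tx + RTT = 0.000171659 s.
Utilization = t_tx / cycle = 1.04324e-06/0.000171659 = 0.6077 %.

0.6077 %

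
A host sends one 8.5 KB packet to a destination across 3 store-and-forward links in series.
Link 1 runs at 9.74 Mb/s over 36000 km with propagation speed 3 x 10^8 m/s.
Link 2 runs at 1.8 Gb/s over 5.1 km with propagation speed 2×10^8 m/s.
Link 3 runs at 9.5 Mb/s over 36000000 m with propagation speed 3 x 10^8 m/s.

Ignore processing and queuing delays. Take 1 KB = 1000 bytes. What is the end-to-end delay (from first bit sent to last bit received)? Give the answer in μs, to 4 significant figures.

254200 μs

L = 68000 bits.
Transmission delays (L/R per hop): 6981.52, 37.7778, 7157.89 μs; sum = 14177.2 μs.
Propagation delays (d/s per hop): 120000, 25.5, 120000 μs; sum = 240026 μs.
End-to-end = 254200 μs.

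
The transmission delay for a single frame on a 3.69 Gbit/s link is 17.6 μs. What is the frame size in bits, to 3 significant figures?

64900 bits

L = R × t_tx = 3690000000 b/s × 1.76e-05 s = 64944 bits.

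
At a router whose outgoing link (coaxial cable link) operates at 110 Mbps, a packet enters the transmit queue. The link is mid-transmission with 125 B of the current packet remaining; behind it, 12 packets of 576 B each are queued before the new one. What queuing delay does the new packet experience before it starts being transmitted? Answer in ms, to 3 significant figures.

Each queued packet: L/R = 4608/110000000 = 0.0418909 ms.
12 queued → 0.502691 ms.
Plus remaining 1000 bits of current packet: 0.00909091 ms.
Queuing delay = 0.512 ms.

0.512 ms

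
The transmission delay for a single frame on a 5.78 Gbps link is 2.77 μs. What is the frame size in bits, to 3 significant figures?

16000 bits

L = R × t_tx = 5780000000 b/s × 2.77e-06 s = 16010.6 bits.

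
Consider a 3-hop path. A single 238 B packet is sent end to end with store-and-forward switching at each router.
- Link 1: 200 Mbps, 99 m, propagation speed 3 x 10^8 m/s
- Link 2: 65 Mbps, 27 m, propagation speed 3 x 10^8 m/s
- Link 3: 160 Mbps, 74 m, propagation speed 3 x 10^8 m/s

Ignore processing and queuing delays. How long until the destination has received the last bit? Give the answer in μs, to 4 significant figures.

L = 238 × 8 = 1904 bits.
Transmission delays (L/R per hop): 9.52, 29.2923, 11.9 μs; sum = 50.7123 μs.
Propagation delays (d/s per hop): 0.33, 0.09, 0.246667 μs; sum = 0.666667 μs.
End-to-end = 51.38 μs.

51.38 μs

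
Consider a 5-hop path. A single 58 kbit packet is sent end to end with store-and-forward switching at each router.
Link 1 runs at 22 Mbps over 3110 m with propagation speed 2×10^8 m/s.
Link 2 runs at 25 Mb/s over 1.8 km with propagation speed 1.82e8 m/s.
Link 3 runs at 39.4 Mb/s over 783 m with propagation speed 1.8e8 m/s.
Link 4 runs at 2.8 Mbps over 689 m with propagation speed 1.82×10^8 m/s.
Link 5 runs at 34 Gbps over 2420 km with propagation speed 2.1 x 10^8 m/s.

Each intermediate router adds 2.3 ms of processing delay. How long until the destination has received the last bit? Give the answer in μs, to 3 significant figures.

47900 μs

L = 58000 bits.
Transmission delays (L/R per hop): 2636.36, 2320, 1472.08, 20714.3, 1.70588 μs; sum = 27144.4 μs.
Propagation delays (d/s per hop): 15.55, 9.89011, 4.35, 3.78571, 11523.8 μs; sum = 11557.4 μs.
Processing at 4 router(s): 4 × 2.3 ms = 9200 μs.
End-to-end = 47900 μs.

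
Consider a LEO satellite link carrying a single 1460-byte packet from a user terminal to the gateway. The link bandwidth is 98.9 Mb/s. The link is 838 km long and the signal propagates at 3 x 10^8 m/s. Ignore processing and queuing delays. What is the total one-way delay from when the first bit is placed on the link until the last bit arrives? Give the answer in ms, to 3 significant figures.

L = 1460 × 8 = 11680 bits.
Transmission delay = L/R = 11680 / 98900000 = 0.118099 ms.
Propagation delay = d/s = 838000 m / 300000000 m/s = 2.79333 ms.
Total = 2.91 ms.

2.91 ms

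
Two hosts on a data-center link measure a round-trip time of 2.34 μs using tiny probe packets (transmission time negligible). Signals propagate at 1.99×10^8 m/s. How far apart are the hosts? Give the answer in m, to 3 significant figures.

One-way propagation = RTT/2 = 1.17 μs.
d = s × t = 199000000 × 1.17e-06 = 233 m.

233 m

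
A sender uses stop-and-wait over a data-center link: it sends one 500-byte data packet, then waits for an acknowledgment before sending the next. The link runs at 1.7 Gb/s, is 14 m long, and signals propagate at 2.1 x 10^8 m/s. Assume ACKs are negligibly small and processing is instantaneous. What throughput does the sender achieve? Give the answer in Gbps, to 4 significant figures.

1.609 Gbps

t_tx = L/R = 4000/1700000000 = 2.35294e-06 s.
t_prop = 14/210000000 = 6.66667e-08 s; RTT = 1.33333e-07 s.
Cycle = t_tx + RTT = 2.48627e-06 s.
Throughput = L / cycle = 4000 / 2.48627e-06 = 1.609 Gbps.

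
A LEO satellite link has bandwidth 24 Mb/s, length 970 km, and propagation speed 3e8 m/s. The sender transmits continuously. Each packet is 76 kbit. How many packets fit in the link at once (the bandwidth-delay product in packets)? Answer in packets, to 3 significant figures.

1.02 packets

Propagation delay = 970000 / 300000000 = 0.00323333 s.
BDP = R × t_prop = 24000000 × 0.00323333 = 77600 bits.
In packets of 76000 bits: 1.02 packets.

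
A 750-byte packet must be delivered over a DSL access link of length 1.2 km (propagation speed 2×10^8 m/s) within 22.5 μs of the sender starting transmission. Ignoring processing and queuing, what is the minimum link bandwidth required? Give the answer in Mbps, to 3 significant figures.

L = 6000 bits.
Propagation delay = 1200 / 200000000 = 6 μs.
Transmission budget = 22.5 − 6 = 16.5 μs.
R ≥ L / t_tx = 6000 bits / 1.65e-05 s = 364 Mbps.

364 Mbps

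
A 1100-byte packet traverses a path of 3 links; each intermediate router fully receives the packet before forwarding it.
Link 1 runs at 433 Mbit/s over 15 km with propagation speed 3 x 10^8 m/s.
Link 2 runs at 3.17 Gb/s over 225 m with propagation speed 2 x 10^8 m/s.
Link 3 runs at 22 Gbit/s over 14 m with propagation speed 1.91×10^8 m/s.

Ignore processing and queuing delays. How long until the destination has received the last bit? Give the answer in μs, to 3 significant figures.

74.7 μs

L = 1100 × 8 = 8800 bits.
Transmission delays (L/R per hop): 20.3233, 2.77603, 0.4 μs; sum = 23.4994 μs.
Propagation delays (d/s per hop): 50, 1.125, 0.0732984 μs; sum = 51.1983 μs.
End-to-end = 74.7 μs.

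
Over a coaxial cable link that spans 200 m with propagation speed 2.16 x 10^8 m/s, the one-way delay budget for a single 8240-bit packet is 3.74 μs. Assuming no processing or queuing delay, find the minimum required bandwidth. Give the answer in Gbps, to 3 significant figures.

Propagation delay = 200 / 216000000 = 0.925926 μs.
Transmission budget = 3.74 − 0.925926 = 2.81407 μs.
R ≥ L / t_tx = 8240 bits / 2.81407e-06 s = 2.93 Gbps.

2.93 Gbps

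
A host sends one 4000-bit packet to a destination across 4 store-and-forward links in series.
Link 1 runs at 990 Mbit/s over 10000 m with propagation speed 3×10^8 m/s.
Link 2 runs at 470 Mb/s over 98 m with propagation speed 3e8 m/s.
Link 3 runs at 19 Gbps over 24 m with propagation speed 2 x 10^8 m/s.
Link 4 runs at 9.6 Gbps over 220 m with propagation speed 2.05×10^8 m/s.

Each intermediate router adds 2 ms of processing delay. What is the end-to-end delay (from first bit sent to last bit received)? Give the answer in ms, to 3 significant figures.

6.05 ms

Transmission delays (L/R per hop): 0.0040404, 0.00851064, 0.000210526, 0.000416667 ms; sum = 0.0131782 ms.
Propagation delays (d/s per hop): 0.0333333, 0.000326667, 0.00012, 0.00107317 ms; sum = 0.0348532 ms.
Processing at 3 router(s): 3 × 2 ms = 6 ms.
End-to-end = 6.05 ms.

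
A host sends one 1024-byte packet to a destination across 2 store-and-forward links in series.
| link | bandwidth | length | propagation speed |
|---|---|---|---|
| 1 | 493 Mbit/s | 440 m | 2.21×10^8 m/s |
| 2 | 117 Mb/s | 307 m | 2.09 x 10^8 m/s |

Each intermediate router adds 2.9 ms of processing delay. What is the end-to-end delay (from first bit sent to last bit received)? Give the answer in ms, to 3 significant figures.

L = 1024 × 8 = 8192 bits.
Transmission delays (L/R per hop): 0.0166166, 0.0700171 ms; sum = 0.0866337 ms.
Propagation delays (d/s per hop): 0.00199095, 0.0014689 ms; sum = 0.00345985 ms.
Processing at 1 router(s): 1 × 2.9 ms = 2.9 ms.
End-to-end = 2.99 ms.

2.99 ms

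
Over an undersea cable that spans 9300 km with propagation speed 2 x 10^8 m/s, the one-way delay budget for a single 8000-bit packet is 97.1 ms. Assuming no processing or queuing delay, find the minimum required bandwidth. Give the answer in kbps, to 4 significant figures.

Propagation delay = 9300000 / 200000000 = 46.5 ms.
Transmission budget = 97.1 − 46.5 = 50.6 ms.
R ≥ L / t_tx = 8000 bits / 0.0506 s = 158.1 kbps.

158.1 kbps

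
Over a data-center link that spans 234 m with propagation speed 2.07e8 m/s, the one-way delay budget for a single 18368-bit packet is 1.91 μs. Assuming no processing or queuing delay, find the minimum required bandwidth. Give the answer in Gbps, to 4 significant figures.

23.56 Gbps

Propagation delay = 234 / 2.07e+08 = 1.13043 μs.
Transmission budget = 1.91 − 1.13043 = 0.779565 μs.
R ≥ L / t_tx = 18368 bits / 7.79565e-07 s = 23.56 Gbps.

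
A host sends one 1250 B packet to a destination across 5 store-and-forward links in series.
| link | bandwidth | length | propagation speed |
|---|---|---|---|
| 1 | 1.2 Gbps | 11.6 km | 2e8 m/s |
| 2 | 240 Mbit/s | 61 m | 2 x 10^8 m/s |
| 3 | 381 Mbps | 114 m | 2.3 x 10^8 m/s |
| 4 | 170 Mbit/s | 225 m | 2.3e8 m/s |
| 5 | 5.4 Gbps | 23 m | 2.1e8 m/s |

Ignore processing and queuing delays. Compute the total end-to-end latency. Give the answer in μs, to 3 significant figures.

197 μs

L = 1250 × 8 = 10000 bits.
Transmission delays (L/R per hop): 8.33333, 41.6667, 26.2467, 58.8235, 1.85185 μs; sum = 136.922 μs.
Propagation delays (d/s per hop): 58, 0.305, 0.495652, 0.978261, 0.109524 μs; sum = 59.8884 μs.
End-to-end = 197 μs.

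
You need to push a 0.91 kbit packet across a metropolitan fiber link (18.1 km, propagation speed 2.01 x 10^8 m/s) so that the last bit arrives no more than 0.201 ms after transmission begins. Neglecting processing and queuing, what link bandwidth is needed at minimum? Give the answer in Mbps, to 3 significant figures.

Propagation delay = 18100 / 2.01e+08 = 0.0900498 ms.
Transmission budget = 0.201 − 0.0900498 = 0.11095 ms.
R ≥ L / t_tx = 910 bits / 0.00011095 s = 8.20 Mbps.

8.20 Mbps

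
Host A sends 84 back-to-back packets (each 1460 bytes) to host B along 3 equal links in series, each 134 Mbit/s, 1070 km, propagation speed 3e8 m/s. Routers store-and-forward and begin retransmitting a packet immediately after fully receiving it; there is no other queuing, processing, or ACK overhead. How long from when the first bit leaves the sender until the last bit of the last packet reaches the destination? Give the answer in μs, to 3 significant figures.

18200 μs

Per-hop transmission t_tx = L/R = 11680/134000000 = 87.1642 μs.
Per-hop propagation t_prop = 1070000/300000000 = 3566.67 μs.
Pipeline fill: first packet needs 3·t_tx to clear all hops; remaining 83 packets each add one t_tx.
Total = (3+84-1)·t_tx + 3·t_prop = 86·87.1642 + 3·3566.67 = 18200 μs.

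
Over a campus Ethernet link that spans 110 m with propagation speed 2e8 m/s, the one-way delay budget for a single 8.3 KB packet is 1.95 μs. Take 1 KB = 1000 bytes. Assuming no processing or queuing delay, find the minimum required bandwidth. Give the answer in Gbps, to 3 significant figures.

47.4 Gbps

L = 66400 bits.
Propagation delay = 110 / 200000000 = 0.55 μs.
Transmission budget = 1.95 − 0.55 = 1.4 μs.
R ≥ L / t_tx = 66400 bits / 1.4e-06 s = 47.4 Gbps.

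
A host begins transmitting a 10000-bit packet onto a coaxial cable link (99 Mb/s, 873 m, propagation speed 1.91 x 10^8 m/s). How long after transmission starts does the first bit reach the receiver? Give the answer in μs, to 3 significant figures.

First bit experiences only propagation delay: d/s = 873/191000000 = 4.57 μs.

4.57 μs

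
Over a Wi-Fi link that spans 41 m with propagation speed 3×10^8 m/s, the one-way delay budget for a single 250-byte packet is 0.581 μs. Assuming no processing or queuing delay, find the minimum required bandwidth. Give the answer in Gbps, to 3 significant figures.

4.50 Gbps

L = 2000 bits.
Propagation delay = 41 / 300000000 = 0.136667 μs.
Transmission budget = 0.581 − 0.136667 = 0.444333 μs.
R ≥ L / t_tx = 2000 bits / 4.44333e-07 s = 4.50 Gbps.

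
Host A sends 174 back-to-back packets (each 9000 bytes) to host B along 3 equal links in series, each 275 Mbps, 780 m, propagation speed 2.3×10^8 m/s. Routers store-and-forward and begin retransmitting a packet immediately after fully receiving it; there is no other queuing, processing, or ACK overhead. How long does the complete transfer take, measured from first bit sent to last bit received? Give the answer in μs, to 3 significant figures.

46100 μs

Per-hop transmission t_tx = L/R = 72000/275000000 = 261.818 μs.
Per-hop propagation t_prop = 780/2.3e+08 = 3.3913 μs.
Pipeline fill: first packet needs 3·t_tx to clear all hops; remaining 173 packets each add one t_tx.
Total = (3+174-1)·t_tx + 3·t_prop = 176·261.818 + 3·3.3913 = 46100 μs.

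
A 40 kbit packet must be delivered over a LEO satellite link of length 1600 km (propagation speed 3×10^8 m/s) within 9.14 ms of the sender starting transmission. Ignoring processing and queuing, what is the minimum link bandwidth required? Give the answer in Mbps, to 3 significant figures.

10.5 Mbps

Propagation delay = 1600000 / 300000000 = 5.33333 ms.
Transmission budget = 9.14 − 5.33333 = 3.80667 ms.
R ≥ L / t_tx = 40000 bits / 0.00380667 s = 10.5 Mbps.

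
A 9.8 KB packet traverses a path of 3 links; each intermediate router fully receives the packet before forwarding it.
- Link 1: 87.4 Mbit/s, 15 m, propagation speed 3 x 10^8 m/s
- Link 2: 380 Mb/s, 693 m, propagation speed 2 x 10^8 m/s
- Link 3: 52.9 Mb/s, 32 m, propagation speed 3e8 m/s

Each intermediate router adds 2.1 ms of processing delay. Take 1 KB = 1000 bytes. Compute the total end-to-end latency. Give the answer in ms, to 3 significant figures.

L = 78400 bits.
Transmission delays (L/R per hop): 0.897025, 0.206316, 1.48204 ms; sum = 2.58538 ms.
Propagation delays (d/s per hop): 5e-05, 0.003465, 0.000106667 ms; sum = 0.00362167 ms.
Processing at 2 router(s): 2 × 2.1 ms = 4.2 ms.
End-to-end = 6.79 ms.

6.79 ms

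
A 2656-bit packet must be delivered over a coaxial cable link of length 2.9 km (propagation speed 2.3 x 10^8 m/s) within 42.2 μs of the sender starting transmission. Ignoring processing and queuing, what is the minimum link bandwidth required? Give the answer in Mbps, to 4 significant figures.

Propagation delay = 2900 / 2.3e+08 = 12.6087 μs.
Transmission budget = 42.2 − 12.6087 = 29.5913 μs.
R ≥ L / t_tx = 2656 bits / 2.95913e-05 s = 89.76 Mbps.

89.76 Mbps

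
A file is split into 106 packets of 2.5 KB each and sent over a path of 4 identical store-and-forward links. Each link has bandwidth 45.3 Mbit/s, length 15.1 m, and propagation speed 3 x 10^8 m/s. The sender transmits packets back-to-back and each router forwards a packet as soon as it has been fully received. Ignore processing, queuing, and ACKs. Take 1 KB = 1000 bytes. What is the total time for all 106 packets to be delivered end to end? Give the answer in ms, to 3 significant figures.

Per-hop transmission t_tx = L/R = 20000/45300000 = 0.441501 ms.
Per-hop propagation t_prop = 15.1/300000000 = 5.03333e-05 ms.
Pipeline fill: first packet needs 4·t_tx to clear all hops; remaining 105 packets each add one t_tx.
Total = (4+106-1)·t_tx + 4·t_prop = 109·0.441501 + 4·5.03333e-05 = 48.1 ms.

48.1 ms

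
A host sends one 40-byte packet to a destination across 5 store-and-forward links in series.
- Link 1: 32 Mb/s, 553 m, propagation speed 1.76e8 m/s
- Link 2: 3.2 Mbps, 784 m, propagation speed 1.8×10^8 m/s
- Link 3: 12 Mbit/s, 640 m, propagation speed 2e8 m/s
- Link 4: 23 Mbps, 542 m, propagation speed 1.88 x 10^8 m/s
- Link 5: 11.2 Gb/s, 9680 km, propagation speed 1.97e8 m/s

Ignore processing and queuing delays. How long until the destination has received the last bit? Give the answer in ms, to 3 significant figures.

L = 40 × 8 = 320 bits.
Transmission delays (L/R per hop): 0.01, 0.1, 0.0266667, 0.013913, 2.85714e-05 ms; sum = 0.150608 ms.
Propagation delays (d/s per hop): 0.00314205, 0.00435556, 0.0032, 0.00288298, 49.1371 ms; sum = 49.1506 ms.
End-to-end = 49.3 ms.

49.3 ms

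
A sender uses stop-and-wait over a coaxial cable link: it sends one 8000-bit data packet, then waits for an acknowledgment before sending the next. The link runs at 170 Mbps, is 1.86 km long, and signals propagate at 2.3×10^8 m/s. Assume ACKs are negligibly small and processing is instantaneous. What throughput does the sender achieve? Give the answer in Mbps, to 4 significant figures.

126.5 Mbps

t_tx = L/R = 8000/170000000 = 4.70588e-05 s.
t_prop = 1860/2.3e+08 = 8.08696e-06 s; RTT = 1.61739e-05 s.
Cycle = t_tx + RTT = 6.32327e-05 s.
Throughput = L / cycle = 8000 / 6.32327e-05 = 126.5 Mbps.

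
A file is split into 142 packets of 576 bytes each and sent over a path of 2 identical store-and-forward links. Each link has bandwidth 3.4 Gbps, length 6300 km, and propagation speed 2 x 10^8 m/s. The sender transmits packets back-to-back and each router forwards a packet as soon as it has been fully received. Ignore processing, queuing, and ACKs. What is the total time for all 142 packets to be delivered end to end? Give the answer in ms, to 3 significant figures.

Per-hop transmission t_tx = L/R = 4608/3400000000 = 0.00135529 ms.
Per-hop propagation t_prop = 6300000/200000000 = 31.5 ms.
Pipeline fill: first packet needs 2·t_tx to clear all hops; remaining 141 packets each add one t_tx.
Total = (2+142-1)·t_tx + 2·t_prop = 143·0.00135529 + 2·31.5 = 63.2 ms.

63.2 ms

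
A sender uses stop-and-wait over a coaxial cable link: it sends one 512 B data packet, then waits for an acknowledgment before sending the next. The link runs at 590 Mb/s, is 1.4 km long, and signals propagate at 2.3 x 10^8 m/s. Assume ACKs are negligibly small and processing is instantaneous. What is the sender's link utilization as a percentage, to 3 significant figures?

t_tx = L/R = 4096/590000000 = 6.94237e-06 s.
t_prop = 1400/2.3e+08 = 6.08696e-06 s; RTT = 1.21739e-05 s.
Cycle = t_tx + RTT = 1.91163e-05 s.
Utilization = t_tx / cycle = 6.94237e-06/1.91163e-05 = 36.3 %.

36.3 %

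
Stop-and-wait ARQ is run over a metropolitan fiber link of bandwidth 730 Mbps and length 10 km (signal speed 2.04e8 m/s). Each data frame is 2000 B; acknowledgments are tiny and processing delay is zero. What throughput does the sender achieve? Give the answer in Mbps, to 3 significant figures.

133 Mbps

t_tx = L/R = 16000/730000000 = 2.19178e-05 s.
t_prop = 10000/204000000 = 4.90196e-05 s; RTT = 9.80392e-05 s.
Cycle = t_tx + RTT = 0.000119957 s.
Throughput = L / cycle = 16000 / 0.000119957 = 133 Mbps.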